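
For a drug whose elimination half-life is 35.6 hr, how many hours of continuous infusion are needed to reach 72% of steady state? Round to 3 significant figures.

k = ln 2 / 35.6 = 0.01947 hr⁻¹
f = 1 − e^(−kt)  ⇒  t = −ln(1 − f) / k
t = −ln(1 − 0.72) / 0.01947 = 1.273 / 0.01947 ≈ 65.4 hours

65.4 hours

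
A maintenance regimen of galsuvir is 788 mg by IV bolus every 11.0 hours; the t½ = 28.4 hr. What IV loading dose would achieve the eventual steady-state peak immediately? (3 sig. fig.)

k = ln 2 / 28.4 = 0.02441 hr⁻¹
Accumulation ratio R = 1 / (1 − e^(−kτ)) = 1 / (1 − e^(−0.02441×11.0)) = 1 / (1 − 0.7645) = 4.247
Loading dose = maintenance dose × R = 788 × 4.247 ≈ 3350 mg

3350 mg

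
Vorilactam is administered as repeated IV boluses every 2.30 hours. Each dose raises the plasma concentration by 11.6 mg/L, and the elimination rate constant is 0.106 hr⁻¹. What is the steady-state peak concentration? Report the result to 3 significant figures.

53.6 mg/L

Fraction remaining after one interval: e^(−kτ) = e^(−0.1060 × 2.30) = 0.7836
R = 1 / (1 − 0.7836) = 4.622
Css,max = 11.6 × 4.622 ≈ 53.6 mg/L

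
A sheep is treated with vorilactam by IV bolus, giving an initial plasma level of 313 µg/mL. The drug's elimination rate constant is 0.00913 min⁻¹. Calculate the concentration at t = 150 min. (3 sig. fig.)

C(t) = C₀ e^(−kt) = 313 × e^(−0.009130 × 150) = 313 × e^(−1.369) = 313 × 0.2542 ≈ 79.6 µg/mL

79.6 µg/mL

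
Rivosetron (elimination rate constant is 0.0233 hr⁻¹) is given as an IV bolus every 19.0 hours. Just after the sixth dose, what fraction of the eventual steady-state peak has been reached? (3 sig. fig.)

f_n = 1 − e^(−nkτ) = 1 − e^(−6 × 0.02330 × 19.0) = 1 − e^(−2.656) = 1 − 0.07021 ≈ 0.930

0.930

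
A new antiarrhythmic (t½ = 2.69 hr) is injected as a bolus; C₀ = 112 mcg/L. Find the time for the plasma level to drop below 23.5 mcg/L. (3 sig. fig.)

6.06 hours

k = ln 2 / 2.69 = 0.2577 hr⁻¹
C(t) = C₀ e^(−kt)  ⇒  t = ln(C₀/C) / k
t = ln(112/23.5) / 0.2577 = 1.561 / 0.2577 ≈ 6.06 hours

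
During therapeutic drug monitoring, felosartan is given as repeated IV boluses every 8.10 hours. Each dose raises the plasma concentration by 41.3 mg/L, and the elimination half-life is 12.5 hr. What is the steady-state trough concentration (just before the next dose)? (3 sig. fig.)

k = ln 2 / 12.5 = 0.05545 hr⁻¹
Fraction remaining after one interval: e^(−kτ) = e^(−0.05545 × 8.10) = 0.6382
R = 1 / (1 − 0.6382) = 2.764
Css,max = 41.3 × 2.764 = 114.1 mg/L
Css,min = Css,max × e^(−kτ) = 114.1 × 0.6382 ≈ 72.8 mg/L

72.8 mg/L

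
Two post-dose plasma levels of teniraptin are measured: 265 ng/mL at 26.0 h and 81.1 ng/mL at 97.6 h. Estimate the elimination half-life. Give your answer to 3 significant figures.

k = ln(C₁/C₂) / (t₂ − t₁) = ln(265/81.1) / (97.6 − 26.0)
  = 1.184 / 71.60 = 0.01654 h⁻¹
t½ = ln 2 / k = ln 2 / 0.01654 ≈ 41.9 hours

41.9 hours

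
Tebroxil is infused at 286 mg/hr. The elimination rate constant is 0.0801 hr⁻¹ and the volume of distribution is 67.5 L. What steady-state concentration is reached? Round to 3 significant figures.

52.9 mg/L

CL = k · V = 0.0801 × 67.5 = 5.407 L/hr
Css = rate / CL = 286 / 5.407 ≈ 52.9 mg/L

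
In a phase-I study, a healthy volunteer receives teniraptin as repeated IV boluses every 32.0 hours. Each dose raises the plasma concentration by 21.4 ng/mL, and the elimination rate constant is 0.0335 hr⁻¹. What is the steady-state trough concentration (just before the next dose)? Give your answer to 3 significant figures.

11.1 ng/mL

Fraction remaining after one interval: e^(−kτ) = e^(−0.03350 × 32.0) = 0.3423
R = 1 / (1 − 0.3423) = 1.521
Css,max = 21.4 × 1.521 = 32.54 ng/mL
Css,min = Css,max × e^(−kτ) = 32.54 × 0.3423 ≈ 11.1 ng/mL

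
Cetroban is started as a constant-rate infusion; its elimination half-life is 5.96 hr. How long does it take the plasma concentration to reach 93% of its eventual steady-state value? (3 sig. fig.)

k = ln 2 / 5.96 = 0.1163 hr⁻¹
f = 1 − e^(−kt)  ⇒  t = −ln(1 − f) / k
t = −ln(1 − 0.93) / 0.1163 = 2.659 / 0.1163 ≈ 22.9 hours

22.9 hours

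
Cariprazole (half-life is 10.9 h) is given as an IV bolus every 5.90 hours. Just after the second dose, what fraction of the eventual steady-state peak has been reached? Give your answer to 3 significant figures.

k = ln 2 / 10.9 = 0.06359 h⁻¹
f_n = 1 − e^(−nkτ) = 1 − e^(−2 × 0.06359 × 5.90) = 1 − e^(−0.7504) = 1 − 0.4722 ≈ 0.528

0.528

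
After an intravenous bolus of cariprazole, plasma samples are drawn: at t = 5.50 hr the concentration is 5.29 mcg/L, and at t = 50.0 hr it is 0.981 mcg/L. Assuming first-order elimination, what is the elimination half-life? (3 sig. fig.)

k = ln(C₁/C₂) / (t₂ − t₁) = ln(5.29/0.981) / (50.0 − 5.50)
  = 1.685 / 44.50 = 0.03787 hr⁻¹
t½ = ln 2 / k = ln 2 / 0.03787 ≈ 18.3 hours

18.3 hours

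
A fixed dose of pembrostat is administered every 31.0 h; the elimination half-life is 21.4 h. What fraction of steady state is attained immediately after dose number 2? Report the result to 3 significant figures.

k = ln 2 / 21.4 = 0.03239 h⁻¹
f_n = 1 − e^(−nkτ) = 1 − e^(−2 × 0.03239 × 31.0) = 1 − e^(−2.008) = 1 − 0.1342 ≈ 0.866

0.866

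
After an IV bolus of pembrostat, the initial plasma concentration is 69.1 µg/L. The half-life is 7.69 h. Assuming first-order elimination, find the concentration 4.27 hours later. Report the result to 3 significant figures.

k = ln 2 / 7.69 = 0.09014 h⁻¹
C(t) = C₀ e^(−kt) = 69.1 × e^(−0.09014 × 4.27) = 69.1 × e^(−0.3849) = 69.1 × 0.6805 ≈ 47.0 µg/L

47.0 µg/L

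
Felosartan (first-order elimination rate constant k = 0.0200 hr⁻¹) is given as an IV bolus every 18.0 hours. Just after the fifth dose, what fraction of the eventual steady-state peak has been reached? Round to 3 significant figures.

f_n = 1 − e^(−nkτ) = 1 − e^(−5 × 0.02000 × 18.0) = 1 − e^(−1.800) = 1 − 0.1653 ≈ 0.835

0.835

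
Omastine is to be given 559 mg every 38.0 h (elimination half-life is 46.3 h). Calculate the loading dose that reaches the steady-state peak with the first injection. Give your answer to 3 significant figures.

1290 mg

k = ln 2 / 46.3 = 0.01497 h⁻¹
Accumulation ratio R = 1 / (1 − e^(−kτ)) = 1 / (1 − e^(−0.01497×38.0)) = 1 / (1 − 0.5662) = 2.305
Loading dose = maintenance dose × R = 559 × 2.305 ≈ 1290 mg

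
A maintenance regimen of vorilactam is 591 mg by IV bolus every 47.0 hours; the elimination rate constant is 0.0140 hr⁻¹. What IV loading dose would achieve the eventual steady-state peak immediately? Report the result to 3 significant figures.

1230 mg

Accumulation ratio R = 1 / (1 − e^(−kτ)) = 1 / (1 − e^(−0.01400×47.0)) = 1 / (1 − 0.5179) = 2.074
Loading dose = maintenance dose × R = 591 × 2.074 ≈ 1230 mg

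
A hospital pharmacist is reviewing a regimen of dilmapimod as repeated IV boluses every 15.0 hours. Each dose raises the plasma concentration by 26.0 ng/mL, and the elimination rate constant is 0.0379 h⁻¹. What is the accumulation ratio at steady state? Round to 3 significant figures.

2.31

Fraction remaining after one interval: e^(−kτ) = e^(−0.03790 × 15.0) = 0.5664
R = 1 / (1 − 0.5664) = 1 / 0.4336 ≈ 2.31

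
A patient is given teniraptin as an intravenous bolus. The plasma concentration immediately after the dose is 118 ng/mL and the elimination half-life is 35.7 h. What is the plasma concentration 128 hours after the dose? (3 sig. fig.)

9.83 ng/mL

k = ln 2 / 35.7 = 0.01942 h⁻¹
C(t) = C₀ e^(−kt) = 118 × e^(−0.01942 × 128) = 118 × e^(−2.485) = 118 × 0.08331 ≈ 9.83 ng/mL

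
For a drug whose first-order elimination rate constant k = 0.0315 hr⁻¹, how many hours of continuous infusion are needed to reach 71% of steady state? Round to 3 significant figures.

f = 1 − e^(−kt)  ⇒  t = −ln(1 − f) / k
t = −ln(1 − 0.71) / 0.03150 = 1.238 / 0.03150 ≈ 39.3 hours

39.3 hours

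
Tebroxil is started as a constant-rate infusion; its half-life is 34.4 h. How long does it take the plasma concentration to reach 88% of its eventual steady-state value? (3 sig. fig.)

105 hours

k = ln 2 / 34.4 = 0.02015 h⁻¹
f = 1 − e^(−kt)  ⇒  t = −ln(1 − f) / k
t = −ln(1 − 0.88) / 0.02015 = 2.120 / 0.02015 ≈ 105 hours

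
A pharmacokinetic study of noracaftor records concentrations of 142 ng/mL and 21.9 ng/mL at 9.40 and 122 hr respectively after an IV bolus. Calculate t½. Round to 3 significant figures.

k = ln(C₁/C₂) / (t₂ − t₁) = ln(142/21.9) / (122 − 9.40)
  = 1.869 / 112.6 = 0.01660 hr⁻¹
t½ = ln 2 / k = ln 2 / 0.01660 ≈ 41.8 hours

41.8 hours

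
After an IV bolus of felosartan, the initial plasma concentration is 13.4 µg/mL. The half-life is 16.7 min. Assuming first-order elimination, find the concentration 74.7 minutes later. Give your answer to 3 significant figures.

k = ln 2 / 16.7 = 0.04151 min⁻¹
74.7 min is 4.473 half-lives, so C = 13.4 × (1/2)^4.473 = 13.4 × 0.04503 ≈ 0.603 µg/mL

0.603 µg/mL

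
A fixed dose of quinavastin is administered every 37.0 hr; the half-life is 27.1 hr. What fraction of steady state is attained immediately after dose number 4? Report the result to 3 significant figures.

0.977

k = ln 2 / 27.1 = 0.02558 hr⁻¹
f_n = 1 − e^(−nkτ) = 1 − e^(−4 × 0.02558 × 37.0) = 1 − e^(−3.785) = 1 − 0.02270 ≈ 0.977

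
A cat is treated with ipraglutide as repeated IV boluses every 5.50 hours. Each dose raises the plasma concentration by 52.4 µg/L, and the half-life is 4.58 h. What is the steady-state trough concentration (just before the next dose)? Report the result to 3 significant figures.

40.3 µg/L

k = ln 2 / 4.58 = 0.1513 h⁻¹
Fraction remaining after one interval: e^(−kτ) = e^(−0.1513 × 5.50) = 0.4350
R = 1 / (1 − 0.4350) = 1.770
Css,max = 52.4 × 1.770 = 92.75 µg/L
Css,min = Css,max × e^(−kτ) = 92.75 × 0.4350 ≈ 40.3 µg/L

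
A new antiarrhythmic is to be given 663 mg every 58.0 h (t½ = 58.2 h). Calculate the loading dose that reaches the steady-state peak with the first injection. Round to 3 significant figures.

1330 mg

k = ln 2 / 58.2 = 0.01191 h⁻¹
Accumulation ratio R = 1 / (1 − e^(−kτ)) = 1 / (1 − e^(−0.01191×58.0)) = 1 / (1 − 0.5012) = 2.005
Loading dose = maintenance dose × R = 663 × 2.005 ≈ 1330 mg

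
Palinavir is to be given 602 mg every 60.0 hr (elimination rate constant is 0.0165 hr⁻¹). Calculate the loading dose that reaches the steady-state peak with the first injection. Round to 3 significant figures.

958 mg

Accumulation ratio R = 1 / (1 − e^(−kτ)) = 1 / (1 − e^(−0.01650×60.0)) = 1 / (1 − 0.3716) = 1.591
Loading dose = maintenance dose × R = 602 × 1.591 ≈ 958 mg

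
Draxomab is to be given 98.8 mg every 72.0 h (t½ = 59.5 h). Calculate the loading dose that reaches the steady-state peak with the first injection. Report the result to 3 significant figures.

174 mg

k = ln 2 / 59.5 = 0.01165 h⁻¹
Accumulation ratio R = 1 / (1 − e^(−kτ)) = 1 / (1 − e^(−0.01165×72.0)) = 1 / (1 − 0.4322) = 1.761
Loading dose = maintenance dose × R = 98.8 × 1.761 ≈ 174 mg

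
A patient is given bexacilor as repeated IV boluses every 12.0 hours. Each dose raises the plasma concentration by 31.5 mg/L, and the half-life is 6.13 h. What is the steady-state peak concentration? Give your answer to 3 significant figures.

42.4 mg/L

k = ln 2 / 6.13 = 0.1131 h⁻¹
Fraction remaining after one interval: e^(−kτ) = e^(−0.1131 × 12.0) = 0.2575
R = 1 / (1 − 0.2575) = 1.347
Css,max = 31.5 × 1.347 ≈ 42.4 mg/L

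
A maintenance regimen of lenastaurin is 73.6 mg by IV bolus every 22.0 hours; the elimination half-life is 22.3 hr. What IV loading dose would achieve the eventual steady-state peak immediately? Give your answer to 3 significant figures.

k = ln 2 / 22.3 = 0.03108 hr⁻¹
Accumulation ratio R = 1 / (1 − e^(−kτ)) = 1 / (1 − e^(−0.03108×22.0)) = 1 / (1 − 0.5047) = 2.019
Loading dose = maintenance dose × R = 73.6 × 2.019 ≈ 149 mg

149 mg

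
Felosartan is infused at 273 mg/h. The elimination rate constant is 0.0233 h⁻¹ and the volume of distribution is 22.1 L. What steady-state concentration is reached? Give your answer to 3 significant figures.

CL = k · V = 0.0233 × 22.1 = 0.5149 L/h
Css = rate / CL = 273 / 0.5149 ≈ 530 mg/L

530 mg/L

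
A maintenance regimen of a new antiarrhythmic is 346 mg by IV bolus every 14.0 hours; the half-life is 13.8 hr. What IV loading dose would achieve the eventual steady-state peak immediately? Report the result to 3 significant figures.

685 mg

k = ln 2 / 13.8 = 0.05023 hr⁻¹
Accumulation ratio R = 1 / (1 − e^(−kτ)) = 1 / (1 − e^(−0.05023×14.0)) = 1 / (1 − 0.4950) = 1.980
Loading dose = maintenance dose × R = 346 × 1.980 ≈ 685 mg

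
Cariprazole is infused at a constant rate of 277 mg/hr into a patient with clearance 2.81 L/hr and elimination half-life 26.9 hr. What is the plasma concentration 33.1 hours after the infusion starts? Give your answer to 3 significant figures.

56.6 µg/mL

Css = rate / CL = 277 / 2.81 = 98.58 µg/mL
k = ln 2 / 26.9 = 0.02577 hr⁻¹
C(t) = Css (1 − e^(−kt)) = 98.58 × (1 − e^(−0.8529)) = 98.58 × 0.5738 ≈ 56.6 µg/mL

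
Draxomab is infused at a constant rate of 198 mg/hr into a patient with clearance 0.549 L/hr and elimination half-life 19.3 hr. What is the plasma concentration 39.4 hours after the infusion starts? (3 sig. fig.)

273 mg/L

Css = rate / CL = 198 / 0.549 = 360.7 mg/L
k = ln 2 / 19.3 = 0.03591 hr⁻¹
C(t) = Css (1 − e^(−kt)) = 360.7 × (1 − e^(−1.415)) = 360.7 × 0.7571 ≈ 273 mg/L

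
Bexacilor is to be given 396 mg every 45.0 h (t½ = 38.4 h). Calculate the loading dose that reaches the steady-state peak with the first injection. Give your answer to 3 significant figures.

k = ln 2 / 38.4 = 0.01805 h⁻¹
Accumulation ratio R = 1 / (1 − e^(−kτ)) = 1 / (1 − e^(−0.01805×45.0)) = 1 / (1 − 0.4438) = 1.798
Loading dose = maintenance dose × R = 396 × 1.798 ≈ 712 mg

712 mg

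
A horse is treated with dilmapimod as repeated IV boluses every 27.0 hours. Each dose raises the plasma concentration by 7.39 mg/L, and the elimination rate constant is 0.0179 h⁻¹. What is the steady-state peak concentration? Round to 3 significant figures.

Fraction remaining after one interval: e^(−kτ) = e^(−0.01790 × 27.0) = 0.6167
R = 1 / (1 − 0.6167) = 2.609
Css,max = 7.39 × 2.609 ≈ 19.3 mg/L

19.3 mg/L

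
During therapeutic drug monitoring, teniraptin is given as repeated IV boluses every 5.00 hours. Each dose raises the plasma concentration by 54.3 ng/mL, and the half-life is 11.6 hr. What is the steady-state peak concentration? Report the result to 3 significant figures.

210 ng/mL

k = ln 2 / 11.6 = 0.05975 hr⁻¹
Fraction remaining after one interval: e^(−kτ) = e^(−0.05975 × 5.00) = 0.7417
R = 1 / (1 − 0.7417) = 3.872
Css,max = 54.3 × 3.872 ≈ 210 ng/mL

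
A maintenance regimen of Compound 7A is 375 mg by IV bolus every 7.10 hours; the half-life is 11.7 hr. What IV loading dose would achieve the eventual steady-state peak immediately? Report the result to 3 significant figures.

k = ln 2 / 11.7 = 0.05924 hr⁻¹
Accumulation ratio R = 1 / (1 − e^(−kτ)) = 1 / (1 − e^(−0.05924×7.10)) = 1 / (1 − 0.6566) = 2.912
Loading dose = maintenance dose × R = 375 × 2.912 ≈ 1090 mg

1090 mg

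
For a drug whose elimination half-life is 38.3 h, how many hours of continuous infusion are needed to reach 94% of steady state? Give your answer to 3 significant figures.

155 hours

k = ln 2 / 38.3 = 0.01810 h⁻¹
f = 1 − e^(−kt)  ⇒  t = −ln(1 − f) / k
t = −ln(1 − 0.94) / 0.01810 = 2.813 / 0.01810 ≈ 155 hours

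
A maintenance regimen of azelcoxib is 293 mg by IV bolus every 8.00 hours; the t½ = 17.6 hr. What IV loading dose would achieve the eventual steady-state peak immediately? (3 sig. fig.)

1080 mg

k = ln 2 / 17.6 = 0.03938 hr⁻¹
Accumulation ratio R = 1 / (1 − e^(−kτ)) = 1 / (1 − e^(−0.03938×8.00)) = 1 / (1 − 0.7297) = 3.700
Loading dose = maintenance dose × R = 293 × 3.700 ≈ 1080 mg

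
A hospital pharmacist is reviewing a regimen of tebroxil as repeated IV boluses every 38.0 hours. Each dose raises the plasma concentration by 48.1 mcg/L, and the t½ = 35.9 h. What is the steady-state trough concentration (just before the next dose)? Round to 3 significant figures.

44.4 mcg/L

k = ln 2 / 35.9 = 0.01931 h⁻¹
Fraction remaining after one interval: e^(−kτ) = e^(−0.01931 × 38.0) = 0.4801
R = 1 / (1 − 0.4801) = 1.924
Css,max = 48.1 × 1.924 = 92.52 mcg/L
Css,min = Css,max × e^(−kτ) = 92.52 × 0.4801 ≈ 44.4 mcg/L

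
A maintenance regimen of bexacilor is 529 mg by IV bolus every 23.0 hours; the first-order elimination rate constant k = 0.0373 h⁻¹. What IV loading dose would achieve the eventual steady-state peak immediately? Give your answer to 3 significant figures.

Accumulation ratio R = 1 / (1 − e^(−kτ)) = 1 / (1 − e^(−0.03730×23.0)) = 1 / (1 − 0.4241) = 1.736
Loading dose = maintenance dose × R = 529 × 1.736 ≈ 918 mg

918 mg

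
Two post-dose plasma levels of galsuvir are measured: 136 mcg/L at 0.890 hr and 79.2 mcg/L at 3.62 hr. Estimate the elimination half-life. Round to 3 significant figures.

3.50 hours

k = ln(C₁/C₂) / (t₂ − t₁) = ln(136/79.2) / (3.62 − 0.890)
  = 0.5407 / 2.730 = 0.1981 hr⁻¹
t½ = ln 2 / k = ln 2 / 0.1981 ≈ 3.50 hours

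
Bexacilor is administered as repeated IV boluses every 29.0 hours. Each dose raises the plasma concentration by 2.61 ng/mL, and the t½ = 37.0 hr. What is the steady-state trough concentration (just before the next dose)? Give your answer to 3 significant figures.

3.62 ng/mL

k = ln 2 / 37.0 = 0.01873 hr⁻¹
Fraction remaining after one interval: e^(−kτ) = e^(−0.01873 × 29.0) = 0.5808
R = 1 / (1 − 0.5808) = 2.386
Css,max = 2.61 × 2.386 = 6.227 ng/mL
Css,min = Css,max × e^(−kτ) = 6.227 × 0.5808 ≈ 3.62 ng/mL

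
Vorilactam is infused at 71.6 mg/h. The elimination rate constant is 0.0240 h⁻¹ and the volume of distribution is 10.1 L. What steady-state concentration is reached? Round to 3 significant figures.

CL = k · V = 0.0240 × 10.1 = 0.2424 L/h
Css = rate / CL = 71.6 / 0.2424 ≈ 295 µg/mL

295 µg/mL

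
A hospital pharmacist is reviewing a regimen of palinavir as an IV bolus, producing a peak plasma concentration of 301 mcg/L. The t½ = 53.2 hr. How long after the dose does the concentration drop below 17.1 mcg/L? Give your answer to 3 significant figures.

220 hours

k = ln 2 / 53.2 = 0.01303 hr⁻¹
C(t) = C₀ e^(−kt)  ⇒  t = ln(C₀/C) / k
t = ln(301/17.1) / 0.01303 = 2.868 / 0.01303 ≈ 220 hours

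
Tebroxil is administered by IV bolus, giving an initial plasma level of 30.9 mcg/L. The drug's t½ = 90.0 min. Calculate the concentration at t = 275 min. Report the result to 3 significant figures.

3.72 mcg/L

k = ln 2 / 90.0 = 0.007702 min⁻¹
C(t) = C₀ e^(−kt) = 30.9 × e^(−0.007702 × 275) = 30.9 × e^(−2.118) = 30.9 × 0.1203 ≈ 3.72 mcg/L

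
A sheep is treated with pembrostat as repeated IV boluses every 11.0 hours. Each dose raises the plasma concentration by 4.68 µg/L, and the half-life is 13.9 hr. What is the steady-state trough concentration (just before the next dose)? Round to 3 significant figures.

6.40 µg/L

k = ln 2 / 13.9 = 0.04987 hr⁻¹
Fraction remaining after one interval: e^(−kτ) = e^(−0.04987 × 11.0) = 0.5778
R = 1 / (1 − 0.5778) = 2.369
Css,max = 4.68 × 2.369 = 11.08 µg/L
Css,min = Css,max × e^(−kτ) = 11.08 × 0.5778 ≈ 6.40 µg/L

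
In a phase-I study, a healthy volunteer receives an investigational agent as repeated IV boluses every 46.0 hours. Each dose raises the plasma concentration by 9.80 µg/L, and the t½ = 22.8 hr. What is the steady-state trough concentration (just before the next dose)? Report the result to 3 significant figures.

3.21 µg/L

k = ln 2 / 22.8 = 0.03040 hr⁻¹
Fraction remaining after one interval: e^(−kτ) = e^(−0.03040 × 46.0) = 0.2470
R = 1 / (1 − 0.2470) = 1.328
Css,max = 9.80 × 1.328 = 13.01 µg/L
Css,min = Css,max × e^(−kτ) = 13.01 × 0.2470 ≈ 3.21 µg/L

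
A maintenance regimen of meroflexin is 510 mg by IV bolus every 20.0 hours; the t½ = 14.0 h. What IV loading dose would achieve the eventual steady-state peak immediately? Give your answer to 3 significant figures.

k = ln 2 / 14.0 = 0.04951 h⁻¹
Accumulation ratio R = 1 / (1 − e^(−kτ)) = 1 / (1 − e^(−0.04951×20.0)) = 1 / (1 − 0.3715) = 1.591
Loading dose = maintenance dose × R = 510 × 1.591 ≈ 811 mg

811 mg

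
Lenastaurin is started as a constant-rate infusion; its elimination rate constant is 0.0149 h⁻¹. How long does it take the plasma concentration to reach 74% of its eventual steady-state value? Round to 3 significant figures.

90.4 hours

f = 1 − e^(−kt)  ⇒  t = −ln(1 − f) / k
t = −ln(1 − 0.74) / 0.01490 = 1.347 / 0.01490 ≈ 90.4 hours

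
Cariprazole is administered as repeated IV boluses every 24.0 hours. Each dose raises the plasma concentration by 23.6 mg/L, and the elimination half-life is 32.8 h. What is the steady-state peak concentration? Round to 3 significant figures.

k = ln 2 / 32.8 = 0.02113 h⁻¹
Fraction remaining after one interval: e^(−kτ) = e^(−0.02113 × 24.0) = 0.6022
R = 1 / (1 − 0.6022) = 2.514
Css,max = 23.6 × 2.514 ≈ 59.3 mg/L

59.3 mg/L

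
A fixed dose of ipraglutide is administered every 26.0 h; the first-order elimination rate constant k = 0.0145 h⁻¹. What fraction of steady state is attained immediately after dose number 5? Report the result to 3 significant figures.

0.848

f_n = 1 − e^(−nkτ) = 1 − e^(−5 × 0.01450 × 26.0) = 1 − e^(−1.885) = 1 − 0.1518 ≈ 0.848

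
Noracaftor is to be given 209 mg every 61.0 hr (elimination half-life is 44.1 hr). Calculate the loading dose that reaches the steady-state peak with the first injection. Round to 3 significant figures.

339 mg

k = ln 2 / 44.1 = 0.01572 hr⁻¹
Accumulation ratio R = 1 / (1 − e^(−kτ)) = 1 / (1 − e^(−0.01572×61.0)) = 1 / (1 − 0.3834) = 1.622
Loading dose = maintenance dose × R = 209 × 1.622 ≈ 339 mg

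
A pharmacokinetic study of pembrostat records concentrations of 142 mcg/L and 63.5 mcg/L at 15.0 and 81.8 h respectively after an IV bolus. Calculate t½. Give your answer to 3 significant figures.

k = ln(C₁/C₂) / (t₂ − t₁) = ln(142/63.5) / (81.8 − 15.0)
  = 0.8048 / 66.80 = 0.01205 h⁻¹
t½ = ln 2 / k = ln 2 / 0.01205 ≈ 57.5 hours

57.5 hours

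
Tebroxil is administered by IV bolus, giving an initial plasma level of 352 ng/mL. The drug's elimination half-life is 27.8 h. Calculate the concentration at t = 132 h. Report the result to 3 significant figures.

k = ln 2 / 27.8 = 0.02493 h⁻¹
132 h is 4.748 half-lives, so C = 352 × (1/2)^4.748 = 352 × 0.03721 ≈ 13.1 ng/mL

13.1 ng/mL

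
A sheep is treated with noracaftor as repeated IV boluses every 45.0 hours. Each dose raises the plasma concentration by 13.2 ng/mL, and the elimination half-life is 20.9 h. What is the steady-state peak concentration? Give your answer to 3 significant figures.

17.0 ng/mL

k = ln 2 / 20.9 = 0.03316 h⁻¹
Fraction remaining after one interval: e^(−kτ) = e^(−0.03316 × 45.0) = 0.2248
R = 1 / (1 − 0.2248) = 1.290
Css,max = 13.2 × 1.290 ≈ 17.0 ng/mL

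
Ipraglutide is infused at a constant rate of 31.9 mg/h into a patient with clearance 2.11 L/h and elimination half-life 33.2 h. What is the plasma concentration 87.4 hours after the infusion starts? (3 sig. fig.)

Css = rate / CL = 31.9 / 2.11 = 15.12 mg/L
k = ln 2 / 33.2 = 0.02088 h⁻¹
C(t) = Css (1 − e^(−kt)) = 15.12 × (1 − e^(−1.825)) = 15.12 × 0.8387 ≈ 12.7 mg/L

12.7 mg/L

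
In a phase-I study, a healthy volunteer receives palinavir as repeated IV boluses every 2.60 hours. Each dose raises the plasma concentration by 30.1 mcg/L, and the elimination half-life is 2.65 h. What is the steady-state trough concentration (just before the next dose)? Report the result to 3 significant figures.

30.9 mcg/L

k = ln 2 / 2.65 = 0.2616 h⁻¹
Fraction remaining after one interval: e^(−kτ) = e^(−0.2616 × 2.60) = 0.5066
R = 1 / (1 − 0.5066) = 2.027
Css,max = 30.1 × 2.027 = 61.00 mcg/L
Css,min = Css,max × e^(−kτ) = 61.00 × 0.5066 ≈ 30.9 mcg/L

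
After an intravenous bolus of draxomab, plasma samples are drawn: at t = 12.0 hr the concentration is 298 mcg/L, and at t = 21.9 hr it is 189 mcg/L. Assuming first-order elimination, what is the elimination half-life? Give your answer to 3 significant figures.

15.1 hours

k = ln(C₁/C₂) / (t₂ − t₁) = ln(298/189) / (21.9 − 12.0)
  = 0.4553 / 9.900 = 0.04599 hr⁻¹
t½ = ln 2 / k = ln 2 / 0.04599 ≈ 15.1 hours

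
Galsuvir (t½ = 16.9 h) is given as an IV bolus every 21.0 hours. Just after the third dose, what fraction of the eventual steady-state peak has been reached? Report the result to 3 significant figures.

k = ln 2 / 16.9 = 0.04101 h⁻¹
f_n = 1 − e^(−nkτ) = 1 − e^(−3 × 0.04101 × 21.0) = 1 − e^(−2.584) = 1 − 0.07548 ≈ 0.925

0.925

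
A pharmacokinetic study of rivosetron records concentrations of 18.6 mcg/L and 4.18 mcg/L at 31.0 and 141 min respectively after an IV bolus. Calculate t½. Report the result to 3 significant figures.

k = ln(C₁/C₂) / (t₂ − t₁) = ln(18.6/4.18) / (141 − 31.0)
  = 1.493 / 110.0 = 0.01357 min⁻¹
t½ = ln 2 / k = ln 2 / 0.01357 ≈ 51.1 minutes

51.1 minutes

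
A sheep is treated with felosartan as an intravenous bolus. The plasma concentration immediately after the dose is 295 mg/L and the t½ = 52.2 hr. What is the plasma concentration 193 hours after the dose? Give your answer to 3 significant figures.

22.7 mg/L

k = ln 2 / 52.2 = 0.01328 hr⁻¹
C(t) = C₀ e^(−kt) = 295 × e^(−0.01328 × 193) = 295 × e^(−2.563) = 295 × 0.07709 ≈ 22.7 mg/L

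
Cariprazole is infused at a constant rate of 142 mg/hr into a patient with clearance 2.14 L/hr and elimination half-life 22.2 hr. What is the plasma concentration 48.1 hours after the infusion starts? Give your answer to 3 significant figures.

51.6 mg/L

Css = rate / CL = 142 / 2.14 = 66.36 mg/L
k = ln 2 / 22.2 = 0.03122 hr⁻¹
C(t) = Css (1 − e^(−kt)) = 66.36 × (1 − e^(−1.502)) = 66.36 × 0.7773 ≈ 51.6 mg/L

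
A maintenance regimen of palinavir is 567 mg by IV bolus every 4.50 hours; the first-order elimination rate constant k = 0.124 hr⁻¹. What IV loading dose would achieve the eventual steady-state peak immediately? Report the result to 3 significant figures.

Accumulation ratio R = 1 / (1 − e^(−kτ)) = 1 / (1 − e^(−0.1240×4.50)) = 1 / (1 − 0.5724) = 2.338
Loading dose = maintenance dose × R = 567 × 2.338 ≈ 1330 mg

1330 mg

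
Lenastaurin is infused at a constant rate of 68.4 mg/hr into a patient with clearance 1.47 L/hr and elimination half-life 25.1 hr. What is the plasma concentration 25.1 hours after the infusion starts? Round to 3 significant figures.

23.3 µg/mL

Css = rate / CL = 68.4 / 1.47 = 46.53 µg/mL
k = ln 2 / 25.1 = 0.02762 hr⁻¹
C(t) = Css (1 − e^(−kt)) = 46.53 × (1 − e^(−0.6931)) = 46.53 × 0.5000 ≈ 23.3 µg/mL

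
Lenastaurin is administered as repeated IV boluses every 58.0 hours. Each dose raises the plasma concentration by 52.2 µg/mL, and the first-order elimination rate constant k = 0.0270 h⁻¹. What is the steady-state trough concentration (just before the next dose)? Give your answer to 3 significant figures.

13.8 µg/mL

Fraction remaining after one interval: e^(−kτ) = e^(−0.02700 × 58.0) = 0.2089
R = 1 / (1 − 0.2089) = 1.264
Css,max = 52.2 × 1.264 = 65.98 µg/mL
Css,min = Css,max × e^(−kτ) = 65.98 × 0.2089 ≈ 13.8 µg/mL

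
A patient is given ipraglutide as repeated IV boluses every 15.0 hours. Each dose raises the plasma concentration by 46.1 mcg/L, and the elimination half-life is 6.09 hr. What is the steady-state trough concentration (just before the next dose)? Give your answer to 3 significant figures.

k = ln 2 / 6.09 = 0.1138 hr⁻¹
Fraction remaining after one interval: e^(−kτ) = e^(−0.1138 × 15.0) = 0.1814
R = 1 / (1 − 0.1814) = 1.222
Css,max = 46.1 × 1.222 = 56.31 mcg/L
Css,min = Css,max × e^(−kτ) = 56.31 × 0.1814 ≈ 10.2 mcg/L

10.2 mcg/L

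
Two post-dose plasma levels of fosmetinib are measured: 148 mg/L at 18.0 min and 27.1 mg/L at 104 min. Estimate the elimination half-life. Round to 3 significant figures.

k = ln(C₁/C₂) / (t₂ − t₁) = ln(148/27.1) / (104 − 18.0)
  = 1.698 / 86.00 = 0.01974 min⁻¹
t½ = ln 2 / k = ln 2 / 0.01974 ≈ 35.1 minutes

35.1 minutes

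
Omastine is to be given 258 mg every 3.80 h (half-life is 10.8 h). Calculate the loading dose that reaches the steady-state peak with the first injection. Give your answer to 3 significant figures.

1190 mg

k = ln 2 / 10.8 = 0.06418 h⁻¹
Accumulation ratio R = 1 / (1 − e^(−kτ)) = 1 / (1 − e^(−0.06418×3.80)) = 1 / (1 − 0.7836) = 4.621
Loading dose = maintenance dose × R = 258 × 4.621 ≈ 1190 mg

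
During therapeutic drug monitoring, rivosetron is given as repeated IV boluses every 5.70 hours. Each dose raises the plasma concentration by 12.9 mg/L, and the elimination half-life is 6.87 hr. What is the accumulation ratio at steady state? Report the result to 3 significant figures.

k = ln 2 / 6.87 = 0.1009 hr⁻¹
Fraction remaining after one interval: e^(−kτ) = e^(−0.1009 × 5.70) = 0.5626
R = 1 / (1 − 0.5626) = 1 / 0.4374 ≈ 2.29

2.29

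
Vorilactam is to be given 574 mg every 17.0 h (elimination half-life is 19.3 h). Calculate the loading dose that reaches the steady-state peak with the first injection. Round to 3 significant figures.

k = ln 2 / 19.3 = 0.03591 h⁻¹
Accumulation ratio R = 1 / (1 − e^(−kτ)) = 1 / (1 − e^(−0.03591×17.0)) = 1 / (1 − 0.5431) = 2.188
Loading dose = maintenance dose × R = 574 × 2.188 ≈ 1260 mg

1260 mg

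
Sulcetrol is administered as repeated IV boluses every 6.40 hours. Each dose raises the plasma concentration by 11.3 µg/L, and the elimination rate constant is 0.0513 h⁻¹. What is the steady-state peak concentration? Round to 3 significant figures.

Fraction remaining after one interval: e^(−kτ) = e^(−0.05130 × 6.40) = 0.7201
R = 1 / (1 − 0.7201) = 3.573
Css,max = 11.3 × 3.573 ≈ 40.4 µg/L

40.4 µg/L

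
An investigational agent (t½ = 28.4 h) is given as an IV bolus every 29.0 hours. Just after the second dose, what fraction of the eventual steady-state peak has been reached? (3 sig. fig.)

k = ln 2 / 28.4 = 0.02441 h⁻¹
f_n = 1 − e^(−nkτ) = 1 − e^(−2 × 0.02441 × 29.0) = 1 − e^(−1.416) = 1 − 0.2428 ≈ 0.757

0.757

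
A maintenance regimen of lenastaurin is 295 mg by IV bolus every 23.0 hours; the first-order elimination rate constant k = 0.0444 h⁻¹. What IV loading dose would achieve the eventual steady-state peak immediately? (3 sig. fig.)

Accumulation ratio R = 1 / (1 − e^(−kτ)) = 1 / (1 − e^(−0.04440×23.0)) = 1 / (1 − 0.3602) = 1.563
Loading dose = maintenance dose × R = 295 × 1.563 ≈ 461 mg

461 mg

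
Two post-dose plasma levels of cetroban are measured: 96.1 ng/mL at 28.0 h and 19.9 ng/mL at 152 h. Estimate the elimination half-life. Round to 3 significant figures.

54.6 hours

k = ln(C₁/C₂) / (t₂ − t₁) = ln(96.1/19.9) / (152 − 28.0)
  = 1.575 / 124.0 = 0.01270 h⁻¹
t½ = ln 2 / k = ln 2 / 0.01270 ≈ 54.6 hours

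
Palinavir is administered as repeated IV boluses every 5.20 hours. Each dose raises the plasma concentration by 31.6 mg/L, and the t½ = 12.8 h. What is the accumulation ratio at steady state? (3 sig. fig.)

4.07

k = ln 2 / 12.8 = 0.05415 h⁻¹
Fraction remaining after one interval: e^(−kτ) = e^(−0.05415 × 5.20) = 0.7546
R = 1 / (1 − 0.7546) = 1 / 0.2454 ≈ 4.07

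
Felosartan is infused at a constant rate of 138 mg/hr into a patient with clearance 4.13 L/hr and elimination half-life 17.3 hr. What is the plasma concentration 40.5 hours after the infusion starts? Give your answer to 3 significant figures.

Css = rate / CL = 138 / 4.13 = 33.41 mg/L
k = ln 2 / 17.3 = 0.04007 hr⁻¹
C(t) = Css (1 − e^(−kt)) = 33.41 × (1 − e^(−1.623)) = 33.41 × 0.8026 ≈ 26.8 mg/L

26.8 mg/L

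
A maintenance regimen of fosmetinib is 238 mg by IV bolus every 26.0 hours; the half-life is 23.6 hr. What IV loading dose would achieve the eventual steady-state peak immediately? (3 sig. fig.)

k = ln 2 / 23.6 = 0.02937 hr⁻¹
Accumulation ratio R = 1 / (1 − e^(−kτ)) = 1 / (1 − e^(−0.02937×26.0)) = 1 / (1 − 0.4660) = 1.873
Loading dose = maintenance dose × R = 238 × 1.873 ≈ 446 mg

446 mg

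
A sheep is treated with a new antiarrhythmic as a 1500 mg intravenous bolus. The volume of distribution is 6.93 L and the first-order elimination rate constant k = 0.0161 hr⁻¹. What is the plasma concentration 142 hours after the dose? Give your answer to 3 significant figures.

22.0 mg/L

C₀ = dose / V = 1500 / 6.93 = 216.5 mg/L
C(t) = C₀ e^(−kt) = 216.5 × e^(−0.01610 × 142) = 216.5 × e^(−2.286) = 216.5 × 0.1017 ≈ 22.0 mg/L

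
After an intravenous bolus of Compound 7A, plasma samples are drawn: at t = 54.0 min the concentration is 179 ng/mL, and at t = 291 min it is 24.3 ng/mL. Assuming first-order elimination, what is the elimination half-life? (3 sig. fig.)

k = ln(C₁/C₂) / (t₂ − t₁) = ln(179/24.3) / (291 − 54.0)
  = 1.997 / 237.0 = 0.008426 min⁻¹
t½ = ln 2 / k = ln 2 / 0.008426 ≈ 82.3 minutes

82.3 minutes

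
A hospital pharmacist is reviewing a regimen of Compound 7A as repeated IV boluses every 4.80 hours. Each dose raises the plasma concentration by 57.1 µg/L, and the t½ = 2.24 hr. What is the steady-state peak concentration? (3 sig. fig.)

k = ln 2 / 2.24 = 0.3094 hr⁻¹
Fraction remaining after one interval: e^(−kτ) = e^(−0.3094 × 4.80) = 0.2264
R = 1 / (1 − 0.2264) = 1.293
Css,max = 57.1 × 1.293 ≈ 73.8 µg/L

73.8 µg/L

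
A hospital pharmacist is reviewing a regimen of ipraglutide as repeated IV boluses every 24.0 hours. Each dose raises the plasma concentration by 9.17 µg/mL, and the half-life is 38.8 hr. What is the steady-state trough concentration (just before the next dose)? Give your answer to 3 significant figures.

17.1 µg/mL

k = ln 2 / 38.8 = 0.01786 hr⁻¹
Fraction remaining after one interval: e^(−kτ) = e^(−0.01786 × 24.0) = 0.6513
R = 1 / (1 − 0.6513) = 2.868
Css,max = 9.17 × 2.868 = 26.30 µg/mL
Css,min = Css,max × e^(−kτ) = 26.30 × 0.6513 ≈ 17.1 µg/mL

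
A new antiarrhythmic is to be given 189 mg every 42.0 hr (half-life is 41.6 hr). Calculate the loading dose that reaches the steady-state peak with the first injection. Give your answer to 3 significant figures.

376 mg

k = ln 2 / 41.6 = 0.01666 hr⁻¹
Accumulation ratio R = 1 / (1 − e^(−kτ)) = 1 / (1 − e^(−0.01666×42.0)) = 1 / (1 − 0.4967) = 1.987
Loading dose = maintenance dose × R = 189 × 1.987 ≈ 376 mg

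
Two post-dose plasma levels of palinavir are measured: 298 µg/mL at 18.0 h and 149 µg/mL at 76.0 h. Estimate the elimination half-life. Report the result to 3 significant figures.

k = ln(C₁/C₂) / (t₂ − t₁) = ln(298/149) / (76.0 − 18.0)
  = 0.6931 / 58.00 = 0.01195 h⁻¹
t½ = ln 2 / k = ln 2 / 0.01195 ≈ 58.0 hours

58.0 hours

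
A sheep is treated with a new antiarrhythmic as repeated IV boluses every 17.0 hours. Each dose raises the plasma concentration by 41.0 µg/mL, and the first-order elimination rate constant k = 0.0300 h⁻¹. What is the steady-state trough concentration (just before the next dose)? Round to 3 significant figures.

61.6 µg/mL

Fraction remaining after one interval: e^(−kτ) = e^(−0.03000 × 17.0) = 0.6005
R = 1 / (1 − 0.6005) = 2.503
Css,max = 41.0 × 2.503 = 102.6 µg/mL
Css,min = Css,max × e^(−kτ) = 102.6 × 0.6005 ≈ 61.6 µg/mL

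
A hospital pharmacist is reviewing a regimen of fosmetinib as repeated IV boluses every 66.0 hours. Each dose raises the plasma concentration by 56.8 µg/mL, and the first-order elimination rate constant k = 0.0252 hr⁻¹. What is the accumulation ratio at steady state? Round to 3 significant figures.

1.23

Fraction remaining after one interval: e^(−kτ) = e^(−0.02520 × 66.0) = 0.1895
R = 1 / (1 − 0.1895) = 1 / 0.8105 ≈ 1.23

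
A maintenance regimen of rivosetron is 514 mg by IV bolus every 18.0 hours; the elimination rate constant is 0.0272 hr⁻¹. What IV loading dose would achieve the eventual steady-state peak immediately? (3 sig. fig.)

1330 mg

Accumulation ratio R = 1 / (1 − e^(−kτ)) = 1 / (1 − e^(−0.02720×18.0)) = 1 / (1 − 0.6129) = 2.583
Loading dose = maintenance dose × R = 514 × 2.583 ≈ 1330 mg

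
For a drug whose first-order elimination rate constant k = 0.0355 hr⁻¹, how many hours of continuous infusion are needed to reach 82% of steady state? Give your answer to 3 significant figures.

48.3 hours

f = 1 − e^(−kt)  ⇒  t = −ln(1 − f) / k
t = −ln(1 − 0.82) / 0.03550 = 1.715 / 0.03550 ≈ 48.3 hours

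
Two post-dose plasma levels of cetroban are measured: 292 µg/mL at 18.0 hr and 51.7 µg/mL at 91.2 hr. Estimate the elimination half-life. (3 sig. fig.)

k = ln(C₁/C₂) / (t₂ − t₁) = ln(292/51.7) / (91.2 − 18.0)
  = 1.731 / 73.20 = 0.02365 hr⁻¹
t½ = ln 2 / k = ln 2 / 0.02365 ≈ 29.3 hours

29.3 hours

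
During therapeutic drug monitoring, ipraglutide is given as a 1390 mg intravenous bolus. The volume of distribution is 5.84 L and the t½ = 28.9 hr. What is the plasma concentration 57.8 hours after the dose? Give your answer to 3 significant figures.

59.5 µg/mL

C₀ = dose / V = 1390 / 5.84 = 238.0 µg/mL
k = ln 2 / 28.9 = 0.02398 hr⁻¹
C(t) = C₀ e^(−kt) = 238.0 × e^(−0.02398 × 57.8) = 238.0 × e^(−1.386) = 238.0 × 0.2500 ≈ 59.5 µg/mL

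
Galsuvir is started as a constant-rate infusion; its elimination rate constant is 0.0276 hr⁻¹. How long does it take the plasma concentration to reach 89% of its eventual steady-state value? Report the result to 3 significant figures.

f = 1 − e^(−kt)  ⇒  t = −ln(1 − f) / k
t = −ln(1 − 0.89) / 0.02760 = 2.207 / 0.02760 ≈ 80.0 hours

80.0 hours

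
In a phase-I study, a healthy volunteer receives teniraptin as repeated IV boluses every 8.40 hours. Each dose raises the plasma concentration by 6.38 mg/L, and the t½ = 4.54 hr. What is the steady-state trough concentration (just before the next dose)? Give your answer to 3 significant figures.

2.45 mg/L

k = ln 2 / 4.54 = 0.1527 hr⁻¹
Fraction remaining after one interval: e^(−kτ) = e^(−0.1527 × 8.40) = 0.2774
R = 1 / (1 − 0.2774) = 1.384
Css,max = 6.38 × 1.384 = 8.829 mg/L
Css,min = Css,max × e^(−kτ) = 8.829 × 0.2774 ≈ 2.45 mg/L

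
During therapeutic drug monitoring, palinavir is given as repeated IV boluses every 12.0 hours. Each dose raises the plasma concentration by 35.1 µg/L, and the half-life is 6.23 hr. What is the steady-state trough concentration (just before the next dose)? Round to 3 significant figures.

12.5 µg/L

k = ln 2 / 6.23 = 0.1113 hr⁻¹
Fraction remaining after one interval: e^(−kτ) = e^(−0.1113 × 12.0) = 0.2631
R = 1 / (1 − 0.2631) = 1.357
Css,max = 35.1 × 1.357 = 47.63 µg/L
Css,min = Css,max × e^(−kτ) = 47.63 × 0.2631 ≈ 12.5 µg/L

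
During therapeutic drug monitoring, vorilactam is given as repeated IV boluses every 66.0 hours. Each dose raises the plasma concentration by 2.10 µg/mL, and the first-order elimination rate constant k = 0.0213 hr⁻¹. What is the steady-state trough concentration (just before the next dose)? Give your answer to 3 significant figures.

0.682 µg/mL

Fraction remaining after one interval: e^(−kτ) = e^(−0.02130 × 66.0) = 0.2452
R = 1 / (1 − 0.2452) = 1.325
Css,max = 2.10 × 1.325 = 2.782 µg/mL
Css,min = Css,max × e^(−kτ) = 2.782 × 0.2452 ≈ 0.682 µg/mL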